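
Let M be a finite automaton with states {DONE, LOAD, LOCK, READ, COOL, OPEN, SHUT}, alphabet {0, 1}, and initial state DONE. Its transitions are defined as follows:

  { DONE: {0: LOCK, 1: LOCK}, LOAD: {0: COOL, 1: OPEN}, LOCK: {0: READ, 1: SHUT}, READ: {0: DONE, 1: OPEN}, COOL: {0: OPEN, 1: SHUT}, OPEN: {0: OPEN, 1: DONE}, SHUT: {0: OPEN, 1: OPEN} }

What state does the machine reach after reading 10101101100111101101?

OPEN

DONE → LOCK → READ → OPEN → OPEN → DONE → LOCK → READ → OPEN → DONE → LOCK → READ → OPEN → DONE → LOCK → SHUT → OPEN → DONE → LOCK → READ → OPEN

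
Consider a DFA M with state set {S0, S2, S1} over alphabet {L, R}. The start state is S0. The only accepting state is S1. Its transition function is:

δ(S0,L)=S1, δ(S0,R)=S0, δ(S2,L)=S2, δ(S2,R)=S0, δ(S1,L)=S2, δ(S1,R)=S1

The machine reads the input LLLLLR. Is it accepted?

No

S0 → S1 → S2 → S2 → S2 → S2 → S0
End state S0 is not accepting.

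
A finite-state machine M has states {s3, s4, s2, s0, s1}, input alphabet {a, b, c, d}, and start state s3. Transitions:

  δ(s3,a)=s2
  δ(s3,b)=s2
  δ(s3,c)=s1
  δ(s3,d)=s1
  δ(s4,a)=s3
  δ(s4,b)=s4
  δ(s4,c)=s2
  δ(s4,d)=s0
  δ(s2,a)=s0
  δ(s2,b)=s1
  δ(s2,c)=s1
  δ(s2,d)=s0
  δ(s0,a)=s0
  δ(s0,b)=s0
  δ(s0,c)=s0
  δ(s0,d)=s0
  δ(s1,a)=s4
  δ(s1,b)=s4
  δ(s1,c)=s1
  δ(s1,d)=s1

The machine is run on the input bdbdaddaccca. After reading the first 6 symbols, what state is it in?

s0

start at s3
read 'b': s3 → s2
read 'd': s2 → s0
read 'b': s0 → s0
read 'd': s0 → s0
read 'a': s0 → s0
read 'd': s0 → s0
After 6 symbols: s0.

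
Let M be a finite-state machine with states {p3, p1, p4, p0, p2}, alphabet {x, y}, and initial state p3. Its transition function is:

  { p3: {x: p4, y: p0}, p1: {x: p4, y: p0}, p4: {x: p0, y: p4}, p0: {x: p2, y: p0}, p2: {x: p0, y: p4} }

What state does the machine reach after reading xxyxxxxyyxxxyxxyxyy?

p0

Trace: p3 -x-> p4 -x-> p0 -y-> p0 -x-> p2 -x-> p0 -x-> p2 -x-> p0 -y-> p0 -y-> p0 -x-> p2 -x-> p0 -x-> p2 -y-> p4 -x-> p0 -x-> p2 -y-> p4 -x-> p0 -y-> p0 -y-> p0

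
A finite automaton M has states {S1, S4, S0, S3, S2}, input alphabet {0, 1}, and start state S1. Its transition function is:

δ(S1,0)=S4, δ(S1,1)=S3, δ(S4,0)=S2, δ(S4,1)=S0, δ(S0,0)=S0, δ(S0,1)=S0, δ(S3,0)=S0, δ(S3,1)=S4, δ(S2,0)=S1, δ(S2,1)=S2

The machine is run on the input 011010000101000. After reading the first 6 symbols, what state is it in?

S0

start at S1
read '0': S1 → S4
read '1': S4 → S0
read '1': S0 → S0
read '0': S0 → S0
read '1': S0 → S0
read '0': S0 → S0
After 6 symbols: S0.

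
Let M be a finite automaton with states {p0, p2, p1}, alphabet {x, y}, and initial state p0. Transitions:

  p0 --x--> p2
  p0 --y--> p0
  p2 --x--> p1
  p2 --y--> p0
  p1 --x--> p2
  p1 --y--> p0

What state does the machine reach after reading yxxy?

p0 → p0 → p2 → p1 → p0

p0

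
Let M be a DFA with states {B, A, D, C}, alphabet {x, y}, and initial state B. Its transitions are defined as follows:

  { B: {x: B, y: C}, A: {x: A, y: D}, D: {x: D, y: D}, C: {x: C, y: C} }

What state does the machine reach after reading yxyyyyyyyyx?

Trace: B -y-> C -x-> C -y-> C -y-> C -y-> C -y-> C -y-> C -y-> C -y-> C -y-> C -x-> C

C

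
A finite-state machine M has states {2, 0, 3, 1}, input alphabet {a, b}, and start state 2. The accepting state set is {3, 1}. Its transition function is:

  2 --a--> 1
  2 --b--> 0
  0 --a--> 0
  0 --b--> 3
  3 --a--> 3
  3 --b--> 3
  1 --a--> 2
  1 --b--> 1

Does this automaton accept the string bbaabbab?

Yes

2 → 0 → 3 → 3 → 3 → 3 → 3 → 3 → 3
End state 3 is accepting.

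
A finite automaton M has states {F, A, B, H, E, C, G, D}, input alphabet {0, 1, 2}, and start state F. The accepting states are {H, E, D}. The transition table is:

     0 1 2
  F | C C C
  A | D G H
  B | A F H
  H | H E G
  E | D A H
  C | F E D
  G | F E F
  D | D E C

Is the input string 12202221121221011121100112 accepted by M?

Yes

Trace: F -1-> C -2-> D -2-> C -0-> F -2-> C -2-> D -2-> C -1-> E -1-> A -2-> H -1-> E -2-> H -2-> G -1-> E -0-> D -1-> E -1-> A -1-> G -2-> F -1-> C -1-> E -0-> D -0-> D -1-> E -1-> A -2-> H
End state H is accepting.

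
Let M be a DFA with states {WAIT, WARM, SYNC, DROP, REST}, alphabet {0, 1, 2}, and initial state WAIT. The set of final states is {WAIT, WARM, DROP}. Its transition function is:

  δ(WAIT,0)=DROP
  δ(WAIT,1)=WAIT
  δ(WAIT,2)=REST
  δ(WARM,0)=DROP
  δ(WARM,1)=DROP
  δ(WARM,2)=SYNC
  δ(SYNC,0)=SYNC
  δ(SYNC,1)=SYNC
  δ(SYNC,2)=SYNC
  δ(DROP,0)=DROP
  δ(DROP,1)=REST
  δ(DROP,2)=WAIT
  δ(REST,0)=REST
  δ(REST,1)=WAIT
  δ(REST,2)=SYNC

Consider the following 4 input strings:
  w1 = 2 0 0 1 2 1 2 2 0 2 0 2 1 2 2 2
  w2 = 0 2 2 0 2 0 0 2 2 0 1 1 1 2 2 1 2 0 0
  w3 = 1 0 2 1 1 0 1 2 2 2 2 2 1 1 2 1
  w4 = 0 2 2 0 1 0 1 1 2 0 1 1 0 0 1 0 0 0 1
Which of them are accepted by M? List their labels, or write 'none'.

w1:
  start at WAIT
  read '2': WAIT → REST
  read '0': REST → REST
  read '0': REST → REST
  read '1': REST → WAIT
  read '2': WAIT → REST
  read '1': REST → WAIT
  read '2': WAIT → REST
  read '2': REST → SYNC
  read '0': SYNC → SYNC
  read '2': SYNC → SYNC
  read '0': SYNC → SYNC
  read '2': SYNC → SYNC
  read '1': SYNC → SYNC
  read '2': SYNC → SYNC
  read '2': SYNC → SYNC
  read '2': SYNC → SYNC
  end SYNC, rejected
w2:
  start at WAIT
  read '0': WAIT → DROP
  read '2': DROP → WAIT
  read '2': WAIT → REST
  read '0': REST → REST
  read '2': REST → SYNC
  read '0': SYNC → SYNC
  read '0': SYNC → SYNC
  read '2': SYNC → SYNC
  read '2': SYNC → SYNC
  read '0': SYNC → SYNC
  read '1': SYNC → SYNC
  read '1': SYNC → SYNC
  read '1': SYNC → SYNC
  read '2': SYNC → SYNC
  read '2': SYNC → SYNC
  read '1': SYNC → SYNC
  read '2': SYNC → SYNC
  read '0': SYNC → SYNC
  read '0': SYNC → SYNC
  end SYNC, rejected
w3:
  start at WAIT
  read '1': WAIT → WAIT
  read '0': WAIT → DROP
  read '2': DROP → WAIT
  read '1': WAIT → WAIT
  read '1': WAIT → WAIT
  read '0': WAIT → DROP
  read '1': DROP → REST
  read '2': REST → SYNC
  read '2': SYNC → SYNC
  read '2': SYNC → SYNC
  read '2': SYNC → SYNC
  read '2': SYNC → SYNC
  read '1': SYNC → SYNC
  read '1': SYNC → SYNC
  read '2': SYNC → SYNC
  read '1': SYNC → SYNC
  end SYNC, rejected
w4:
  start at WAIT
  read '0': WAIT → DROP
  read '2': DROP → WAIT
  read '2': WAIT → REST
  read '0': REST → REST
  read '1': REST → WAIT
  read '0': WAIT → DROP
  read '1': DROP → REST
  read '1': REST → WAIT
  read '2': WAIT → REST
  read '0': REST → REST
  read '1': REST → WAIT
  read '1': WAIT → WAIT
  read '0': WAIT → DROP
  read '0': DROP → DROP
  read '1': DROP → REST
  read '0': REST → REST
  read '0': REST → REST
  read '0': REST → REST
  read '1': REST → WAIT
  end WAIT, accepted

w4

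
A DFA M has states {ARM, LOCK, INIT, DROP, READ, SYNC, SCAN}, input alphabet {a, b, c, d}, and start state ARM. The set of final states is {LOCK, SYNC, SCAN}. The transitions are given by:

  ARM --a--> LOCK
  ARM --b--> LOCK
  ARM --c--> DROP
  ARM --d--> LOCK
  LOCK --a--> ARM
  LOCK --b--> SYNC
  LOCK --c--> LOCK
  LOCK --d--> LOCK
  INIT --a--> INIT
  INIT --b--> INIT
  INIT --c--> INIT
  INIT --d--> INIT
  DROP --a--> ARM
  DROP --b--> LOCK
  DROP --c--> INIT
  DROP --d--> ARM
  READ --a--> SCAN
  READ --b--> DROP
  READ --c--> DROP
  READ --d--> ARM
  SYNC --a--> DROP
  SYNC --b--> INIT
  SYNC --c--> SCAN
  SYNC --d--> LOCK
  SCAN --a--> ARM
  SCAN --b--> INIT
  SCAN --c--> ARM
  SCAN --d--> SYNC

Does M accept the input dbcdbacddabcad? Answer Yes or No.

No

Trace: ARM -d-> LOCK -b-> SYNC -c-> SCAN -d-> SYNC -b-> INIT -a-> INIT -c-> INIT -d-> INIT -d-> INIT -a-> INIT -b-> INIT -c-> INIT -a-> INIT -d-> INIT
End state INIT is not accepting.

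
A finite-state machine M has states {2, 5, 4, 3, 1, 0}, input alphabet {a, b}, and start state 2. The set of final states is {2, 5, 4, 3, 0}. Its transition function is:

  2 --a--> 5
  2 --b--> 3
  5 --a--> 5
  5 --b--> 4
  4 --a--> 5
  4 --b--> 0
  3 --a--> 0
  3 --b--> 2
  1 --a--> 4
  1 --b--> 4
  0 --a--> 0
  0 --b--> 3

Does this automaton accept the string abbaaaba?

Yes

2 → 5 → 4 → 0 → 0 → 0 → 0 → 3 → 0
End state 0 is accepting.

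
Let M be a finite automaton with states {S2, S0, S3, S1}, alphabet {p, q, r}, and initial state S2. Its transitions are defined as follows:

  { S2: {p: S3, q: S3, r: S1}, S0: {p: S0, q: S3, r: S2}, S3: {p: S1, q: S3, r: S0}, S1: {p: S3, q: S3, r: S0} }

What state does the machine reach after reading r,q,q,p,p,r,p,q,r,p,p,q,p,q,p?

S1

start at S2
read 'r': S2 → S1
read 'q': S1 → S3
read 'q': S3 → S3
read 'p': S3 → S1
read 'p': S1 → S3
read 'r': S3 → S0
read 'p': S0 → S0
read 'q': S0 → S3
read 'r': S3 → S0
read 'p': S0 → S0
read 'p': S0 → S0
read 'q': S0 → S3
read 'p': S3 → S1
read 'q': S1 → S3
read 'p': S3 → S1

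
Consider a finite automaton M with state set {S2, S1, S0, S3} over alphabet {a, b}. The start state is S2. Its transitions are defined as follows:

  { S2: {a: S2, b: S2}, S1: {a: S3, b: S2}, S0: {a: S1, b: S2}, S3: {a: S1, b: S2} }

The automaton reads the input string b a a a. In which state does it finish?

S2

Trace: S2 -b-> S2 -a-> S2 -a-> S2 -a-> S2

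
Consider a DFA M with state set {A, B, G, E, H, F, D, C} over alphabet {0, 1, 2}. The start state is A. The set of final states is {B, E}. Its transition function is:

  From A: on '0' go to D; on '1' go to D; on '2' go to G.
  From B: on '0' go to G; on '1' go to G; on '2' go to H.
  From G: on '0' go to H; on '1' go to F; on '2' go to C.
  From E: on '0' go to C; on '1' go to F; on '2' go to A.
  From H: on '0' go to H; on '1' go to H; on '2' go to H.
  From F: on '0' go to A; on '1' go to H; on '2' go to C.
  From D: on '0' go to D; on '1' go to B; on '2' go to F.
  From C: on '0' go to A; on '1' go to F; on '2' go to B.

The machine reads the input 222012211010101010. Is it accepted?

No

A → G → C → B → G → F → C → B → G → F → A → D → D → B → G → F → A → D → D
End state D is not accepting.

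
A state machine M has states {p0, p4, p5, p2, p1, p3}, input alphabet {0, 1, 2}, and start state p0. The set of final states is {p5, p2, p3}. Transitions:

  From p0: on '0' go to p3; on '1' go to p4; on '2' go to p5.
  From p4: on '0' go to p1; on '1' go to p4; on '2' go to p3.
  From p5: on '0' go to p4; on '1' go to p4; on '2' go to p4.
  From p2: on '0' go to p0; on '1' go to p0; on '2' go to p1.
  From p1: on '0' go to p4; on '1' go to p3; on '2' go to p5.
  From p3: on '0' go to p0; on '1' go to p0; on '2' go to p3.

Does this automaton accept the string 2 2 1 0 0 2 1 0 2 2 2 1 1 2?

Yes

Trace: p0 -2-> p5 -2-> p4 -1-> p4 -0-> p1 -0-> p4 -2-> p3 -1-> p0 -0-> p3 -2-> p3 -2-> p3 -2-> p3 -1-> p0 -1-> p4 -2-> p3
End state p3 is accepting.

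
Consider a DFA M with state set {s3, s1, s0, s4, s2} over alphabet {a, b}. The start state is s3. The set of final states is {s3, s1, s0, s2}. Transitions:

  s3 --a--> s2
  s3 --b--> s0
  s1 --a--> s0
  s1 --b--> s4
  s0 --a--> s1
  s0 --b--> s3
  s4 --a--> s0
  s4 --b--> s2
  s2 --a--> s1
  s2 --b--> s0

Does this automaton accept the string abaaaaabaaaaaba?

s3 → s2 → s0 → s1 → s0 → s1 → s0 → s1 → s4 → s0 → s1 → s0 → s1 → s0 → s3 → s2
End state s2 is accepting.

Yes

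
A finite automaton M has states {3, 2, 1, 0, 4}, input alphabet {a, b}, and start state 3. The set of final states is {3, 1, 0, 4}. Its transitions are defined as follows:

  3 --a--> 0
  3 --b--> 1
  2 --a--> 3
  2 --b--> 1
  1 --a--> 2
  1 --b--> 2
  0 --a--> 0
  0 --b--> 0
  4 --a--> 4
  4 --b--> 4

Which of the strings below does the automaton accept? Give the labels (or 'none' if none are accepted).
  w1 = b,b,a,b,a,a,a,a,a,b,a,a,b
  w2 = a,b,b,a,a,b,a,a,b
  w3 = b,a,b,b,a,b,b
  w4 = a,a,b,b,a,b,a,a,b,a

w1: 3 → 1 → 2 → 3 → 1 → 2 → 3 → 0 → 0 → 0 → 0 → 0 → 0 → 0  → end 0, accepted
w2: 3 → 0 → 0 → 0 → 0 → 0 → 0 → 0 → 0 → 0  → end 0, accepted
w3: 3 → 1 → 2 → 1 → 2 → 3 → 1 → 2  → end 2, rejected
w4: 3 → 0 → 0 → 0 → 0 → 0 → 0 → 0 → 0 → 0 → 0  → end 0, accepted

w1, w2, w4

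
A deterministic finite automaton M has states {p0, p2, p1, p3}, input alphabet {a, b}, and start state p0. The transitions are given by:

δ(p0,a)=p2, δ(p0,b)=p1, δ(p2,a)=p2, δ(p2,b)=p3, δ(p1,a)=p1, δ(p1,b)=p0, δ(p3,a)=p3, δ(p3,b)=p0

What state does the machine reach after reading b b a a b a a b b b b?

p1

Trace: p0 -b-> p1 -b-> p0 -a-> p2 -a-> p2 -b-> p3 -a-> p3 -a-> p3 -b-> p0 -b-> p1 -b-> p0 -b-> p1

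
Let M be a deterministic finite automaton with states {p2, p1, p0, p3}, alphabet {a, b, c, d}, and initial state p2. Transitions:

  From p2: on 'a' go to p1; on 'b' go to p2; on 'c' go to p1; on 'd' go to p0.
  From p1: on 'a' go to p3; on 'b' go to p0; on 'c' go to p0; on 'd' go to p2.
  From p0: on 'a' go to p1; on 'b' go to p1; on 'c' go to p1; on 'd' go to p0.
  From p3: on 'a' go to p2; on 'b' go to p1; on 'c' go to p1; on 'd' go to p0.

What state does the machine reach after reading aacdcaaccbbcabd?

Trace: p2 -a-> p1 -a-> p3 -c-> p1 -d-> p2 -c-> p1 -a-> p3 -a-> p2 -c-> p1 -c-> p0 -b-> p1 -b-> p0 -c-> p1 -a-> p3 -b-> p1 -d-> p2

p2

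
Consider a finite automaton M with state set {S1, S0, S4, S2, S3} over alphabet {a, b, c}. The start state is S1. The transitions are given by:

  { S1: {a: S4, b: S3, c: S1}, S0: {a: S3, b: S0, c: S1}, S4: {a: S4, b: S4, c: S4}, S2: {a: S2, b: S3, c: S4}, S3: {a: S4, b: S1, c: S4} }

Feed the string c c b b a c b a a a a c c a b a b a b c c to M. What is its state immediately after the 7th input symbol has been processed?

start at S1
read 'c': S1 → S1
read 'c': S1 → S1
read 'b': S1 → S3
read 'b': S3 → S1
read 'a': S1 → S4
read 'c': S4 → S4
read 'b': S4 → S4
After 7 symbols: S4.

S4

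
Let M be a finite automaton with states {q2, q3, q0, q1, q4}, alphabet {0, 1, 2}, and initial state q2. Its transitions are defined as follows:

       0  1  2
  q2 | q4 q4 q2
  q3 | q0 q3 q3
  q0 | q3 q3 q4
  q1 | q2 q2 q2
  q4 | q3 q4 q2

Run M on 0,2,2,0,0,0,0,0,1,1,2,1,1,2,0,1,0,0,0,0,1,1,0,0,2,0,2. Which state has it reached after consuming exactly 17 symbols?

q0

q2 → q4 → q2 → q2 → q4 → q3 → q0 → q3 → q0 → q3 → q3 → q3 → q3 → q3 → q3 → q0 → q3 → q0
After 17 symbols: q0.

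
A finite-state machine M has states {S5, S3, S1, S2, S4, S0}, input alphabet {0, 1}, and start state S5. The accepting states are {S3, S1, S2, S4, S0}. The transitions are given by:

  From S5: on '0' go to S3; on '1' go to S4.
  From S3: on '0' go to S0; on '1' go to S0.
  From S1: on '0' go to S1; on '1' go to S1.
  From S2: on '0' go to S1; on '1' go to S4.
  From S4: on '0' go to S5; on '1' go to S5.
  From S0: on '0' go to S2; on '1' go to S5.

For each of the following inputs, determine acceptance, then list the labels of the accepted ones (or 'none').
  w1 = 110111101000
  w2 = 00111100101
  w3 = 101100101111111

w1: S5 → S4 → S5 → S3 → S0 → S5 → S4 → S5 → S3 → S0 → S2 → S1 → S1  → end S1, accepted
w2: S5 → S3 → S0 → S5 → S4 → S5 → S4 → S5 → S3 → S0 → S2 → S4  → end S4, accepted
w3: S5 → S4 → S5 → S4 → S5 → S3 → S0 → S5 → S3 → S0 → S5 → S4 → S5 → S4 → S5 → S4  → end S4, accepted

w1, w2, w3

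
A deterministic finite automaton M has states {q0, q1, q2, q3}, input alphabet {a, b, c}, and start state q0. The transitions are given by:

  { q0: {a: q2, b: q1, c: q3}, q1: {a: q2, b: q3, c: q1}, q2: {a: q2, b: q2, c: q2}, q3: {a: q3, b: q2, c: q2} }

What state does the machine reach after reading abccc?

start at q0
read 'a': q0 → q2
read 'b': q2 → q2
read 'c': q2 → q2
read 'c': q2 → q2
read 'c': q2 → q2

q2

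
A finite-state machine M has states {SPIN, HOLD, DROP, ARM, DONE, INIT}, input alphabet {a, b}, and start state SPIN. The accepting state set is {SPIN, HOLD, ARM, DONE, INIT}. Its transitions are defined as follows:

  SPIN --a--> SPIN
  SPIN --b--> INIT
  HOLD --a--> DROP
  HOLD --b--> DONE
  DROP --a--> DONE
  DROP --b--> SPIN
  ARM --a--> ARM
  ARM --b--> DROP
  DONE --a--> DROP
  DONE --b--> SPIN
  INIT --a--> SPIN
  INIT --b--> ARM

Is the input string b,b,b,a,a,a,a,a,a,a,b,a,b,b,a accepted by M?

start at SPIN
read 'b': SPIN → INIT
read 'b': INIT → ARM
read 'b': ARM → DROP
read 'a': DROP → DONE
read 'a': DONE → DROP
read 'a': DROP → DONE
read 'a': DONE → DROP
read 'a': DROP → DONE
read 'a': DONE → DROP
read 'a': DROP → DONE
read 'b': DONE → SPIN
read 'a': SPIN → SPIN
read 'b': SPIN → INIT
read 'b': INIT → ARM
read 'a': ARM → ARM
End state ARM is accepting.

Yes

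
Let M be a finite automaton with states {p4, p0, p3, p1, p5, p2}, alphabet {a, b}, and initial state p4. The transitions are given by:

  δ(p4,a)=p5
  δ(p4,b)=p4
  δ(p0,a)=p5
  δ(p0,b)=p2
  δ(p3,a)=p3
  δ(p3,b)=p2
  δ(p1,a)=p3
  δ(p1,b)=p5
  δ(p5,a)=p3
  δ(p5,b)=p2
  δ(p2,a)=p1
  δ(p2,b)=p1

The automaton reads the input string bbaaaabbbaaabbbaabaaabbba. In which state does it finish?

start at p4
read 'b': p4 → p4
read 'b': p4 → p4
read 'a': p4 → p5
read 'a': p5 → p3
read 'a': p3 → p3
read 'a': p3 → p3
read 'b': p3 → p2
read 'b': p2 → p1
read 'b': p1 → p5
read 'a': p5 → p3
read 'a': p3 → p3
read 'a': p3 → p3
read 'b': p3 → p2
read 'b': p2 → p1
read 'b': p1 → p5
read 'a': p5 → p3
read 'a': p3 → p3
read 'b': p3 → p2
read 'a': p2 → p1
read 'a': p1 → p3
read 'a': p3 → p3
read 'b': p3 → p2
read 'b': p2 → p1
read 'b': p1 → p5
read 'a': p5 → p3

p3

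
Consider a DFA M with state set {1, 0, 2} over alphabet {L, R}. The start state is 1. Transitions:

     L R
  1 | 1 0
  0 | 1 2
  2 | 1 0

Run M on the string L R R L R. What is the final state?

Trace: 1 -L-> 1 -R-> 0 -R-> 2 -L-> 1 -R-> 0

0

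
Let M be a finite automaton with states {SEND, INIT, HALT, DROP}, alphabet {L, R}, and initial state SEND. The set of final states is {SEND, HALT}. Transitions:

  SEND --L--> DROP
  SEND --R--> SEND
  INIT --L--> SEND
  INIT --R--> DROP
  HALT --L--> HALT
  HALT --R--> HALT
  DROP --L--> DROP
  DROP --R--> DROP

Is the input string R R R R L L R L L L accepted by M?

No

start at SEND
read 'R': SEND → SEND
read 'R': SEND → SEND
read 'R': SEND → SEND
read 'R': SEND → SEND
read 'L': SEND → DROP
read 'L': DROP → DROP
read 'R': DROP → DROP
read 'L': DROP → DROP
read 'L': DROP → DROP
read 'L': DROP → DROP
End state DROP is not accepting.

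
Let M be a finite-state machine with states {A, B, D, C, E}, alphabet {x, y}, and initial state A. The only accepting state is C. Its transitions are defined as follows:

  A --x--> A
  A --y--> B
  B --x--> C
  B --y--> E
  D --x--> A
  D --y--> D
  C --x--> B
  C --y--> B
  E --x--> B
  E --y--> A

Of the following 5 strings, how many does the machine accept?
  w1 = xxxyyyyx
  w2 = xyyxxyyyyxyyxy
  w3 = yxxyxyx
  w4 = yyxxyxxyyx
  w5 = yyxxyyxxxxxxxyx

1

w1: A → A → A → A → B → E → A → B → C  → end C, accepted
w2: A → A → B → E → B → C → B → E → A → B → C → B → E → B → E  → end E, rejected
w3: A → B → C → B → E → B → E → B  → end B, rejected
w4: A → B → E → B → C → B → C → B → E → A → A  → end A, rejected
w5: A → B → E → B → C → B → E → B → C → B → C → B → C → B → E → B  → end B, rejected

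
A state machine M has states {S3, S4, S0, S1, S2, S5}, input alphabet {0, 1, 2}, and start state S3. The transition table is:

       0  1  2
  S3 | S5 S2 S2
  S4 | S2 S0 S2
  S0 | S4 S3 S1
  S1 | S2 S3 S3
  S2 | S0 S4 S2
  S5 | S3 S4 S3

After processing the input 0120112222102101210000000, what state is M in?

S2

Trace: S3 -0-> S5 -1-> S4 -2-> S2 -0-> S0 -1-> S3 -1-> S2 -2-> S2 -2-> S2 -2-> S2 -2-> S2 -1-> S4 -0-> S2 -2-> S2 -1-> S4 -0-> S2 -1-> S4 -2-> S2 -1-> S4 -0-> S2 -0-> S0 -0-> S4 -0-> S2 -0-> S0 -0-> S4 -0-> S2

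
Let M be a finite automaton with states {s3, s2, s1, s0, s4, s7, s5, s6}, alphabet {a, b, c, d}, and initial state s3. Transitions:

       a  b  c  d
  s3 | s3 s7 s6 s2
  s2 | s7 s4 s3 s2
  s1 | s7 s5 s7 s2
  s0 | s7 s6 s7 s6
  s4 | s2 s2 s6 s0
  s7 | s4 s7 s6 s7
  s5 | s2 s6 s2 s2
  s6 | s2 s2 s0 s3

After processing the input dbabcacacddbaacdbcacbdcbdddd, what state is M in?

s2

Trace: s3 -d-> s2 -b-> s4 -a-> s2 -b-> s4 -c-> s6 -a-> s2 -c-> s3 -a-> s3 -c-> s6 -d-> s3 -d-> s2 -b-> s4 -a-> s2 -a-> s7 -c-> s6 -d-> s3 -b-> s7 -c-> s6 -a-> s2 -c-> s3 -b-> s7 -d-> s7 -c-> s6 -b-> s2 -d-> s2 -d-> s2 -d-> s2 -d-> s2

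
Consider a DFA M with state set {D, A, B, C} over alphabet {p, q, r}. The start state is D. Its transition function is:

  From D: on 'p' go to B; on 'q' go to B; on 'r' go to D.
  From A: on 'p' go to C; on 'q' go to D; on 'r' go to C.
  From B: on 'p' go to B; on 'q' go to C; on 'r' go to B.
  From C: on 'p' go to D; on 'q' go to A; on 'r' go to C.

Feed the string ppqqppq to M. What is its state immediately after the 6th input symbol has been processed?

start at D
read 'p': D → B
read 'p': B → B
read 'q': B → C
read 'q': C → A
read 'p': A → C
read 'p': C → D
After 6 symbols: D.

D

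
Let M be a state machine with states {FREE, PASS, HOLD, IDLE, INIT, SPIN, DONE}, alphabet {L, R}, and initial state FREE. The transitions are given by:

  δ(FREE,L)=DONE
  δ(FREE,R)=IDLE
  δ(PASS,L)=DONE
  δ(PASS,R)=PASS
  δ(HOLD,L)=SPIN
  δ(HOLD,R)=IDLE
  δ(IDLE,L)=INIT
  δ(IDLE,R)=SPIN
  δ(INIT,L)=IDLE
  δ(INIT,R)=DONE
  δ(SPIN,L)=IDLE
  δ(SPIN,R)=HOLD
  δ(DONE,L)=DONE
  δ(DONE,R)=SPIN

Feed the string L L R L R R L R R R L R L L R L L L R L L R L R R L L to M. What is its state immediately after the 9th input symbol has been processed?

FREE → DONE → DONE → SPIN → IDLE → SPIN → HOLD → SPIN → HOLD → IDLE
After 9 symbols: IDLE.

IDLE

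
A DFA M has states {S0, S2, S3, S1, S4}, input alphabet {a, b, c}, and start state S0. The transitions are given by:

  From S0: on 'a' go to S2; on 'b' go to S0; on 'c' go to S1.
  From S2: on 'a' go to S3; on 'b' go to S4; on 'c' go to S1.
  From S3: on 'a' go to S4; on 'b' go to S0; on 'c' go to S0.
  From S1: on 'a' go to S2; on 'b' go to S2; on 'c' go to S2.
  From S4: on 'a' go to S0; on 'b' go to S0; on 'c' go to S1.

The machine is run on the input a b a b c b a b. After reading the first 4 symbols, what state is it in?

S0

S0 → S2 → S4 → S0 → S0
After 4 symbols: S0.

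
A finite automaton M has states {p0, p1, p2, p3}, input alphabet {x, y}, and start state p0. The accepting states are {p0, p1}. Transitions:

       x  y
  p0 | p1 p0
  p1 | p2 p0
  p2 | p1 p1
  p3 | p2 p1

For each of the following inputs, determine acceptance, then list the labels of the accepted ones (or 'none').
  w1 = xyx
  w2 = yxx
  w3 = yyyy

w1: Trace: p0 -x-> p1 -y-> p0 -x-> p1  → end p1, accepted
w2: Trace: p0 -y-> p0 -x-> p1 -x-> p2  → end p2, rejected
w3: Trace: p0 -y-> p0 -y-> p0 -y-> p0 -y-> p0  → end p0, accepted

w1, w3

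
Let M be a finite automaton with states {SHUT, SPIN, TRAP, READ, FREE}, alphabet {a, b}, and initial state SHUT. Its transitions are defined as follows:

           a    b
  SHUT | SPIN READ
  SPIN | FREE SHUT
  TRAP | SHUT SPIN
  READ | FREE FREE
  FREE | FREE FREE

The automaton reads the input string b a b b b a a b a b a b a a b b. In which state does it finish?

FREE

Trace: SHUT -b-> READ -a-> FREE -b-> FREE -b-> FREE -b-> FREE -a-> FREE -a-> FREE -b-> FREE -a-> FREE -b-> FREE -a-> FREE -b-> FREE -a-> FREE -a-> FREE -b-> FREE -b-> FREE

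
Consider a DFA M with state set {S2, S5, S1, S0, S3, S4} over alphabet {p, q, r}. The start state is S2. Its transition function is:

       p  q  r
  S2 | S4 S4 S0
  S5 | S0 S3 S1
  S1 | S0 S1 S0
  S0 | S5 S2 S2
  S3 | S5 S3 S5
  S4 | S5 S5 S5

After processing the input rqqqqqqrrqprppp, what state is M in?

Trace: S2 -r-> S0 -q-> S2 -q-> S4 -q-> S5 -q-> S3 -q-> S3 -q-> S3 -r-> S5 -r-> S1 -q-> S1 -p-> S0 -r-> S2 -p-> S4 -p-> S5 -p-> S0

S0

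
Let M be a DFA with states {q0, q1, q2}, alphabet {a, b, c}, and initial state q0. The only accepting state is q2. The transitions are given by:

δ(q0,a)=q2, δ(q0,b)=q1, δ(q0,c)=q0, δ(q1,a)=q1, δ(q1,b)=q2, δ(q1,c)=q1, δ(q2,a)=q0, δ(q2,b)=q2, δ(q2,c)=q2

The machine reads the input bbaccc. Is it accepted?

No

start at q0
read 'b': q0 → q1
read 'b': q1 → q2
read 'a': q2 → q0
read 'c': q0 → q0
read 'c': q0 → q0
read 'c': q0 → q0
End state q0 is not accepting.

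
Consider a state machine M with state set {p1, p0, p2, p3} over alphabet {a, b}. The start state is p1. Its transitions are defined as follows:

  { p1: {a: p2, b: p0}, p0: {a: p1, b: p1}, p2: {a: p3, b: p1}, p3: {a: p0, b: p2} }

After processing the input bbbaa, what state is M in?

p1 → p0 → p1 → p0 → p1 → p2

p2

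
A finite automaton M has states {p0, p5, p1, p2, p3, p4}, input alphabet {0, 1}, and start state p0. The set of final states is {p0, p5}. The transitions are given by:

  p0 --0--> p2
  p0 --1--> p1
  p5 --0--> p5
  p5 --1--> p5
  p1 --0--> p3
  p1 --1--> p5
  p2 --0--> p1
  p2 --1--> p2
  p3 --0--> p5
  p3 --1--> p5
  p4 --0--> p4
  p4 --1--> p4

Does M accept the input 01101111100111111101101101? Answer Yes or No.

Trace: p0 -0-> p2 -1-> p2 -1-> p2 -0-> p1 -1-> p5 -1-> p5 -1-> p5 -1-> p5 -1-> p5 -0-> p5 -0-> p5 -1-> p5 -1-> p5 -1-> p5 -1-> p5 -1-> p5 -1-> p5 -1-> p5 -0-> p5 -1-> p5 -1-> p5 -0-> p5 -1-> p5 -1-> p5 -0-> p5 -1-> p5
End state p5 is accepting.

Yes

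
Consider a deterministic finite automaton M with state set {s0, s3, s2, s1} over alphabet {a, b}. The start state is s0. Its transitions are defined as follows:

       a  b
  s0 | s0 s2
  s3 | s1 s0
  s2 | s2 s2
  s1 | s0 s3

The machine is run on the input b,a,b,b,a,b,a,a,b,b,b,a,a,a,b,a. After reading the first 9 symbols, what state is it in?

start at s0
read 'b': s0 → s2
read 'a': s2 → s2
read 'b': s2 → s2
read 'b': s2 → s2
read 'a': s2 → s2
read 'b': s2 → s2
read 'a': s2 → s2
read 'a': s2 → s2
read 'b': s2 → s2
After 9 symbols: s2.

s2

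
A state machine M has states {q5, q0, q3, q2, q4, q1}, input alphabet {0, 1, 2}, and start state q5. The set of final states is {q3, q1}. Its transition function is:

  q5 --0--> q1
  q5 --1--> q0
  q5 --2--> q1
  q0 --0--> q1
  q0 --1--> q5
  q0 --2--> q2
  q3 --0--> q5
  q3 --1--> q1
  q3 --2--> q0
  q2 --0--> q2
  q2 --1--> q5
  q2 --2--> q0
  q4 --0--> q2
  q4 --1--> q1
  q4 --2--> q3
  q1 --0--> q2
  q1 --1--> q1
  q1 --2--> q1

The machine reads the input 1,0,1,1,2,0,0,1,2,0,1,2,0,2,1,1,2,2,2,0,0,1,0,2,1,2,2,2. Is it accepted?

q5 → q0 → q1 → q1 → q1 → q1 → q2 → q2 → q5 → q1 → q2 → q5 → q1 → q2 → q0 → q5 → q0 → q2 → q0 → q2 → q2 → q2 → q5 → q1 → q1 → q1 → q1 → q1 → q1
End state q1 is accepting.

Yes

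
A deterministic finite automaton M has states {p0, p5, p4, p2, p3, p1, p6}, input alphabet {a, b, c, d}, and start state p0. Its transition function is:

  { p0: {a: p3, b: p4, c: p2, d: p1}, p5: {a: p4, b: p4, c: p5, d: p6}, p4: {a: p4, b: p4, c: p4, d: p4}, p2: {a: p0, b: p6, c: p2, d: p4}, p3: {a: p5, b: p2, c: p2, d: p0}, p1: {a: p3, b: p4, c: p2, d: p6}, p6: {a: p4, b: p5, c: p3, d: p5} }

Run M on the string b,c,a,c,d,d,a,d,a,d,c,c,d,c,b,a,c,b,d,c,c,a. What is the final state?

Trace: p0 -b-> p4 -c-> p4 -a-> p4 -c-> p4 -d-> p4 -d-> p4 -a-> p4 -d-> p4 -a-> p4 -d-> p4 -c-> p4 -c-> p4 -d-> p4 -c-> p4 -b-> p4 -a-> p4 -c-> p4 -b-> p4 -d-> p4 -c-> p4 -c-> p4 -a-> p4

p4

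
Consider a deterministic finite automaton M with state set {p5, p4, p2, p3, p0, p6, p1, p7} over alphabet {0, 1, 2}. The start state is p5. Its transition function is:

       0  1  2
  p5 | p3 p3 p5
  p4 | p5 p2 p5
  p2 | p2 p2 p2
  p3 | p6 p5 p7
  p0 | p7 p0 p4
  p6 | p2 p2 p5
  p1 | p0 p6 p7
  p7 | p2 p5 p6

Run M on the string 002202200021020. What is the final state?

p5 → p3 → p6 → p5 → p5 → p3 → p7 → p6 → p2 → p2 → p2 → p2 → p2 → p2 → p2 → p2

p2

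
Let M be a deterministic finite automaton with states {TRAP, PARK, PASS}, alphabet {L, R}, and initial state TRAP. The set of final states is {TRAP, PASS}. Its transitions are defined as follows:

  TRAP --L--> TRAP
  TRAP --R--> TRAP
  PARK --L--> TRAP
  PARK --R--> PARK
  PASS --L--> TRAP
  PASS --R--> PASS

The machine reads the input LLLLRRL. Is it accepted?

Yes

start at TRAP
read 'L': TRAP → TRAP
read 'L': TRAP → TRAP
read 'L': TRAP → TRAP
read 'L': TRAP → TRAP
read 'R': TRAP → TRAP
read 'R': TRAP → TRAP
read 'L': TRAP → TRAP
End state TRAP is accepting.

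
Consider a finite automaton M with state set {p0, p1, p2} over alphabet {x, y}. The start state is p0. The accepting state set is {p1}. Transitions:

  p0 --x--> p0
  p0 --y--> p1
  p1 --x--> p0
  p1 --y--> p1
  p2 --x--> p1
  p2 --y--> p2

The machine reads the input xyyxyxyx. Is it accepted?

No

start at p0
read 'x': p0 → p0
read 'y': p0 → p1
read 'y': p1 → p1
read 'x': p1 → p0
read 'y': p0 → p1
read 'x': p1 → p0
read 'y': p0 → p1
read 'x': p1 → p0
End state p0 is not accepting.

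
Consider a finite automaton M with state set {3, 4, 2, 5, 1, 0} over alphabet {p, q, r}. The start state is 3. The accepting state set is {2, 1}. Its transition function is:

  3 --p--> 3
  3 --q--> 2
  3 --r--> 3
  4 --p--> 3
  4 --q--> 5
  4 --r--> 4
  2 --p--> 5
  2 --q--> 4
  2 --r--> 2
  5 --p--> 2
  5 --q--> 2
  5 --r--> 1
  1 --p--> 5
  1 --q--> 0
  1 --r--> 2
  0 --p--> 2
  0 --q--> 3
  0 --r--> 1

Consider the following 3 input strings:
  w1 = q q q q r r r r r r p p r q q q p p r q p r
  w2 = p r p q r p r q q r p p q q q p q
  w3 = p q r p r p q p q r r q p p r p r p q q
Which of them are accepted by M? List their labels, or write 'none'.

w1:
  start at 3
  read 'q': 3 → 2
  read 'q': 2 → 4
  read 'q': 4 → 5
  read 'q': 5 → 2
  read 'r': 2 → 2
  read 'r': 2 → 2
  read 'r': 2 → 2
  read 'r': 2 → 2
  read 'r': 2 → 2
  read 'r': 2 → 2
  read 'p': 2 → 5
  read 'p': 5 → 2
  read 'r': 2 → 2
  read 'q': 2 → 4
  read 'q': 4 → 5
  read 'q': 5 → 2
  read 'p': 2 → 5
  read 'p': 5 → 2
  read 'r': 2 → 2
  read 'q': 2 → 4
  read 'p': 4 → 3
  read 'r': 3 → 3
  end 3, rejected
w2:
  start at 3
  read 'p': 3 → 3
  read 'r': 3 → 3
  read 'p': 3 → 3
  read 'q': 3 → 2
  read 'r': 2 → 2
  read 'p': 2 → 5
  read 'r': 5 → 1
  read 'q': 1 → 0
  read 'q': 0 → 3
  read 'r': 3 → 3
  read 'p': 3 → 3
  read 'p': 3 → 3
  read 'q': 3 → 2
  read 'q': 2 → 4
  read 'q': 4 → 5
  read 'p': 5 → 2
  read 'q': 2 → 4
  end 4, rejected
w3:
  start at 3
  read 'p': 3 → 3
  read 'q': 3 → 2
  read 'r': 2 → 2
  read 'p': 2 → 5
  read 'r': 5 → 1
  read 'p': 1 → 5
  read 'q': 5 → 2
  read 'p': 2 → 5
  read 'q': 5 → 2
  read 'r': 2 → 2
  read 'r': 2 → 2
  read 'q': 2 → 4
  read 'p': 4 → 3
  read 'p': 3 → 3
  read 'r': 3 → 3
  read 'p': 3 → 3
  read 'r': 3 → 3
  read 'p': 3 → 3
  read 'q': 3 → 2
  read 'q': 2 → 4
  end 4, rejected

none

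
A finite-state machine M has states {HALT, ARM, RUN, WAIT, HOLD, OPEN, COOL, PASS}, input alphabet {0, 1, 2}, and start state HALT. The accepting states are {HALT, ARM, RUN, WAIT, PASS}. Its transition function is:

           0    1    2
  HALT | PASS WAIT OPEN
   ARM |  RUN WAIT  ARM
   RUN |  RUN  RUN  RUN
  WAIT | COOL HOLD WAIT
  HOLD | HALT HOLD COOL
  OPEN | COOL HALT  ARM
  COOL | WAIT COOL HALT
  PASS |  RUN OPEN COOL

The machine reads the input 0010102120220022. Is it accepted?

HALT → PASS → RUN → RUN → RUN → RUN → RUN → RUN → RUN → RUN → RUN → RUN → RUN → RUN → RUN → RUN → RUN
End state RUN is accepting.

Yes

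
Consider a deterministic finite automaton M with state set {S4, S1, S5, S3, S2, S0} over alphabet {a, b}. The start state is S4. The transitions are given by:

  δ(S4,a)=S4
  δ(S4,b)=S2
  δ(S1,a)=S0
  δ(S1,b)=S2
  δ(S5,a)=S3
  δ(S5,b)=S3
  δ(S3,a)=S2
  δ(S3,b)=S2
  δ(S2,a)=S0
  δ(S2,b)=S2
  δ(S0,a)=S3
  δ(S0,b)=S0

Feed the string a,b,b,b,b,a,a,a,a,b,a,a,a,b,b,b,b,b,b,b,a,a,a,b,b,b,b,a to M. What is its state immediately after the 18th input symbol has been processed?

Trace: S4 -a-> S4 -b-> S2 -b-> S2 -b-> S2 -b-> S2 -a-> S0 -a-> S3 -a-> S2 -a-> S0 -b-> S0 -a-> S3 -a-> S2 -a-> S0 -b-> S0 -b-> S0 -b-> S0 -b-> S0 -b-> S0
After 18 symbols: S0.

S0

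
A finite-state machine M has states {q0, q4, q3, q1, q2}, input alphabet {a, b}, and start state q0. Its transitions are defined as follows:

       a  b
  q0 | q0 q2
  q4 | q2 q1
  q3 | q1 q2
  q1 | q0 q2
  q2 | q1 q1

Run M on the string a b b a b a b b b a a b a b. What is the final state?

q2

start at q0
read 'a': q0 → q0
read 'b': q0 → q2
read 'b': q2 → q1
read 'a': q1 → q0
read 'b': q0 → q2
read 'a': q2 → q1
read 'b': q1 → q2
read 'b': q2 → q1
read 'b': q1 → q2
read 'a': q2 → q1
read 'a': q1 → q0
read 'b': q0 → q2
read 'a': q2 → q1
read 'b': q1 → q2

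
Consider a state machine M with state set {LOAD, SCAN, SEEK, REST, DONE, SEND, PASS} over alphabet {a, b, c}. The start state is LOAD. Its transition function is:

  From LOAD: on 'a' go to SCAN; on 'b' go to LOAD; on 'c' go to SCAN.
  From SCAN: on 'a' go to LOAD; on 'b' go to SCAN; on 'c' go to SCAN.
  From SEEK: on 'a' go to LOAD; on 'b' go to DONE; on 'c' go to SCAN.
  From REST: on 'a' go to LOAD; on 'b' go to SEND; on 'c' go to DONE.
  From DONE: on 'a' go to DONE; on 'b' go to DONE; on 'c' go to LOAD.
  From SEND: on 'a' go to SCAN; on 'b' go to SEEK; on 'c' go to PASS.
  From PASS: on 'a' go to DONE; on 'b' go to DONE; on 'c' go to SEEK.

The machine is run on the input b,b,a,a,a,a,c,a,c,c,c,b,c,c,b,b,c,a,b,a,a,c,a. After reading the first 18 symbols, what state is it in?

LOAD

Trace: LOAD -b-> LOAD -b-> LOAD -a-> SCAN -a-> LOAD -a-> SCAN -a-> LOAD -c-> SCAN -a-> LOAD -c-> SCAN -c-> SCAN -c-> SCAN -b-> SCAN -c-> SCAN -c-> SCAN -b-> SCAN -b-> SCAN -c-> SCAN -a-> LOAD
After 18 symbols: LOAD.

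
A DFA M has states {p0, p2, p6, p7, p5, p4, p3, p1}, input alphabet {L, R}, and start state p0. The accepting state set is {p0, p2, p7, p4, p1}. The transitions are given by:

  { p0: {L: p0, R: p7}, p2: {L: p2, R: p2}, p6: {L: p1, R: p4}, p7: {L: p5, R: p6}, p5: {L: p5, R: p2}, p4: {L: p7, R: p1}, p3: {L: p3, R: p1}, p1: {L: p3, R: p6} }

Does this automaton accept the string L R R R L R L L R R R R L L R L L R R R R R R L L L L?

Trace: p0 -L-> p0 -R-> p7 -R-> p6 -R-> p4 -L-> p7 -R-> p6 -L-> p1 -L-> p3 -R-> p1 -R-> p6 -R-> p4 -R-> p1 -L-> p3 -L-> p3 -R-> p1 -L-> p3 -L-> p3 -R-> p1 -R-> p6 -R-> p4 -R-> p1 -R-> p6 -R-> p4 -L-> p7 -L-> p5 -L-> p5 -L-> p5
End state p5 is not accepting.

No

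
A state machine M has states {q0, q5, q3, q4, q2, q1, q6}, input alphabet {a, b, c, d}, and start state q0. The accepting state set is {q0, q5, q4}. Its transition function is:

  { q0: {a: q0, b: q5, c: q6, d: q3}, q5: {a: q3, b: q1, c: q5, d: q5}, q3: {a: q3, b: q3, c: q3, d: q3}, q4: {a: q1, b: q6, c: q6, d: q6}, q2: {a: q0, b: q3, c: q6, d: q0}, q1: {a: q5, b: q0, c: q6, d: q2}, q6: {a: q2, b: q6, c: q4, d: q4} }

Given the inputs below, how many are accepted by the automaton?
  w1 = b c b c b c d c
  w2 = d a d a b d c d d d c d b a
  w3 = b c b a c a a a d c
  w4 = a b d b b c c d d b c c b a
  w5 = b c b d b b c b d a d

w1:
  start at q0
  read 'b': q0 → q5
  read 'c': q5 → q5
  read 'b': q5 → q1
  read 'c': q1 → q6
  read 'b': q6 → q6
  read 'c': q6 → q4
  read 'd': q4 → q6
  read 'c': q6 → q4
  end q4, accepted
w2:
  start at q0
  read 'd': q0 → q3
  read 'a': q3 → q3
  read 'd': q3 → q3
  read 'a': q3 → q3
  read 'b': q3 → q3
  read 'd': q3 → q3
  read 'c': q3 → q3
  read 'd': q3 → q3
  read 'd': q3 → q3
  read 'd': q3 → q3
  read 'c': q3 → q3
  read 'd': q3 → q3
  read 'b': q3 → q3
  read 'a': q3 → q3
  end q3, rejected
w3:
  start at q0
  read 'b': q0 → q5
  read 'c': q5 → q5
  read 'b': q5 → q1
  read 'a': q1 → q5
  read 'c': q5 → q5
  read 'a': q5 → q3
  read 'a': q3 → q3
  read 'a': q3 → q3
  read 'd': q3 → q3
  read 'c': q3 → q3
  end q3, rejected
w4:
  start at q0
  read 'a': q0 → q0
  read 'b': q0 → q5
  read 'd': q5 → q5
  read 'b': q5 → q1
  read 'b': q1 → q0
  read 'c': q0 → q6
  read 'c': q6 → q4
  read 'd': q4 → q6
  read 'd': q6 → q4
  read 'b': q4 → q6
  read 'c': q6 → q4
  read 'c': q4 → q6
  read 'b': q6 → q6
  read 'a': q6 → q2
  end q2, rejected
w5:
  start at q0
  read 'b': q0 → q5
  read 'c': q5 → q5
  read 'b': q5 → q1
  read 'd': q1 → q2
  read 'b': q2 → q3
  read 'b': q3 → q3
  read 'c': q3 → q3
  read 'b': q3 → q3
  read 'd': q3 → q3
  read 'a': q3 → q3
  read 'd': q3 → q3
  end q3, rejected

1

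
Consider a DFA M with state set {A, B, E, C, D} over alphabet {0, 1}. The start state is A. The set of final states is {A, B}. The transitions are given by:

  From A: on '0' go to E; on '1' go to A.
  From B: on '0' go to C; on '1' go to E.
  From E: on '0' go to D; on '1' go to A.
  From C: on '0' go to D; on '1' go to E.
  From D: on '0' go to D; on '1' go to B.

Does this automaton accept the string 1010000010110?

No

A → A → E → A → E → D → D → D → D → B → C → E → A → E
End state E is not accepting.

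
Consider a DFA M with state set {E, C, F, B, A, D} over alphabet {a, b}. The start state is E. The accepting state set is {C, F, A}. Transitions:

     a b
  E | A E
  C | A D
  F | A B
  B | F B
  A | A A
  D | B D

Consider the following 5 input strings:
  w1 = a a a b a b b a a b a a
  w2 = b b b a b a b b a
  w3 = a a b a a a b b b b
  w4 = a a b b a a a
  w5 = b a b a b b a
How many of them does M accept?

w1:
  start at E
  read 'a': E → A
  read 'a': A → A
  read 'a': A → A
  read 'b': A → A
  read 'a': A → A
  read 'b': A → A
  read 'b': A → A
  read 'a': A → A
  read 'a': A → A
  read 'b': A → A
  read 'a': A → A
  read 'a': A → A
  end A, accepted
w2:
  start at E
  read 'b': E → E
  read 'b': E → E
  read 'b': E → E
  read 'a': E → A
  read 'b': A → A
  read 'a': A → A
  read 'b': A → A
  read 'b': A → A
  read 'a': A → A
  end A, accepted
w3:
  start at E
  read 'a': E → A
  read 'a': A → A
  read 'b': A → A
  read 'a': A → A
  read 'a': A → A
  read 'a': A → A
  read 'b': A → A
  read 'b': A → A
  read 'b': A → A
  read 'b': A → A
  end A, accepted
w4:
  start at E
  read 'a': E → A
  read 'a': A → A
  read 'b': A → A
  read 'b': A → A
  read 'a': A → A
  read 'a': A → A
  read 'a': A → A
  end A, accepted
w5:
  start at E
  read 'b': E → E
  read 'a': E → A
  read 'b': A → A
  read 'a': A → A
  read 'b': A → A
  read 'b': A → A
  read 'a': A → A
  end A, accepted

5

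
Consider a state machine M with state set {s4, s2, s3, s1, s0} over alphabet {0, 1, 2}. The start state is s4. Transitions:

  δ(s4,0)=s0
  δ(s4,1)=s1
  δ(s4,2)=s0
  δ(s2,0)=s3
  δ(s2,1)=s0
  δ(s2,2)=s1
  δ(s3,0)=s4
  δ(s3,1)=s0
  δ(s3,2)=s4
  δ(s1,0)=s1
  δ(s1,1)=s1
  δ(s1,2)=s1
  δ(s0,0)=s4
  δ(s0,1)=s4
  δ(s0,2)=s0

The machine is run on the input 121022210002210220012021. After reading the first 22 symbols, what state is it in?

s1

start at s4
read '1': s4 → s1
read '2': s1 → s1
read '1': s1 → s1
read '0': s1 → s1
read '2': s1 → s1
read '2': s1 → s1
read '2': s1 → s1
read '1': s1 → s1
read '0': s1 → s1
read '0': s1 → s1
read '0': s1 → s1
read '2': s1 → s1
read '2': s1 → s1
read '1': s1 → s1
read '0': s1 → s1
read '2': s1 → s1
read '2': s1 → s1
read '0': s1 → s1
read '0': s1 → s1
read '1': s1 → s1
read '2': s1 → s1
read '0': s1 → s1
After 22 symbols: s1.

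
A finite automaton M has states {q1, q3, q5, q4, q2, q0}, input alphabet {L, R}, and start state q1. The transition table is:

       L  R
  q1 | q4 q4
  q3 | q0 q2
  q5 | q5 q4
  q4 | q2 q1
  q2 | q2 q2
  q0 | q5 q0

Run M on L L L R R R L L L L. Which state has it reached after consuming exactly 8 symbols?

q2

start at q1
read 'L': q1 → q4
read 'L': q4 → q2
read 'L': q2 → q2
read 'R': q2 → q2
read 'R': q2 → q2
read 'R': q2 → q2
read 'L': q2 → q2
read 'L': q2 → q2
After 8 symbols: q2.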